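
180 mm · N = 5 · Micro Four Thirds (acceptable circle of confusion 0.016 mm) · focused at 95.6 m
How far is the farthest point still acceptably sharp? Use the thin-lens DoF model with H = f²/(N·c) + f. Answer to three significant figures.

Hyperfocal distance H = f²/(N·c) + f = 180²/(5 × 0.016) + 180 = 32400/0.08 + 180 ≈ 405180.0 mm ≈ 405.2 m.
Far limit Df = s·(H − f)/(H − s) = 95600 × (405180.0 − 180) / (405180.0 − 95600) = 95600 × 405000.0 / 309580.0 ≈ 125066 mm ≈ 125 m.

125 m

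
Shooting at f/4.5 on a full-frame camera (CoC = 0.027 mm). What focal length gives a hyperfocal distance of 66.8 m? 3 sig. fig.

From H = f²/(N·c) + f, with f ≪ H: f ≈ √(H·N·c) = √(66800 × 4.5 × 0.027) = √8116.2 ≈ 90.09 mm.
Exact: f² + N·c·f − N·c·H = 0 ⇒ f = (−N·c + √((N·c)² + 4·N·c·H))/2 = (−0.1215 + √32465)/2 ≈ 90.029 mm ≈ 90.0 mm.

90.0 mm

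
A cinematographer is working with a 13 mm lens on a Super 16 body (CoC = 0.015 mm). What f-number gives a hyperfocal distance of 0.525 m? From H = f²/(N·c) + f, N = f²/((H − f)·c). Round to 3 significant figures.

Rearrange H = f²/(N·c) + f for N: N = f² / ((H − f)·c).
N = 13² / ((525 − 13) × 0.015) = 169 / 7.680 ≈ 22.

f/22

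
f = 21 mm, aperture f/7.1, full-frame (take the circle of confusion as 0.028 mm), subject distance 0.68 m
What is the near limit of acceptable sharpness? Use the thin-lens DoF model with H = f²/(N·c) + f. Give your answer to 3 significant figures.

0.524 m

Hyperfocal distance H = f²/(N·c) + f = 21²/(7.1 × 0.028) + 21 = 441/0.1988 + 21 ≈ 2239.3 mm ≈ 2.239 m.
Near limit Dn = s·(H − f)/(H + s − 2f) = 680 × (2239.3 − 21) / (2239.3 + 680 − 2 × 21) = 680 × 2218.3 / 2877.3 ≈ 524.26 mm ≈ 0.524 m.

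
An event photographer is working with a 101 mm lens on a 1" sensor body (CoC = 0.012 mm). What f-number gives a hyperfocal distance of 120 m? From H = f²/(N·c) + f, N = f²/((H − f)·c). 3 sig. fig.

f/7.09

Rearrange H = f²/(N·c) + f for N: N = f² / ((H − f)·c).
N = 101² / ((120000 − 101) × 0.012) = 10201 / 1439 ≈ 7.09.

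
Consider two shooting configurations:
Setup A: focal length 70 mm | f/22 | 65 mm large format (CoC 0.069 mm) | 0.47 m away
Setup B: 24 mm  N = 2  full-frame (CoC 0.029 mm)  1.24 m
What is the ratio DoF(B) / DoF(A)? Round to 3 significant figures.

Setup A: H = 70²/(22×0.069) + 70 ≈ 3297.9 mm; DoF = Df − Dn = 536.48 − 418.18 ≈ 118.30 mm.
Setup B: H = 24²/(2×0.029) + 24 ≈ 9955.0 mm; DoF = Df − Dn = 1413.02 − 1104.73 ≈ 308.29 mm.
Ratio = 308.29 / 118.30 ≈ 2.61.

2.61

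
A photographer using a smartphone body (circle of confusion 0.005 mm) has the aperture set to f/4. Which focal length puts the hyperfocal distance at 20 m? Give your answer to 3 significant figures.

20.0 mm

From H = f²/(N·c) + f, with f ≪ H: f ≈ √(H·N·c) = √(20000 × 4 × 0.005) = √400.00 ≈ 20.00 mm.
The +f correction barely moves this — solving exactly, f² + N·c·f − N·c·H = 0 ⇒ f = (−N·c + √((N·c)² + 4·N·c·H))/2 = (−0.02 + √1600.0)/2 ≈ 19.990 mm, so f ≈ 20.0 mm.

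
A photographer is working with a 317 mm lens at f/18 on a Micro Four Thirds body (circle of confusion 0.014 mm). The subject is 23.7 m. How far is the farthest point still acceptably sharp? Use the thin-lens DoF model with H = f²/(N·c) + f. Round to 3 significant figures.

25.2 m

Hyperfocal distance H = f²/(N·c) + f = 317²/(18 × 0.014) + 317 = 100489/0.252 + 317 ≈ 399082.9 mm ≈ 399.1 m.
Far limit Df = s·(H − f)/(H − s) = 23700 × (399082.9 − 317) / (399082.9 − 23700) = 23700 × 398765.9 / 375382.9 ≈ 25176 mm ≈ 25.2 m.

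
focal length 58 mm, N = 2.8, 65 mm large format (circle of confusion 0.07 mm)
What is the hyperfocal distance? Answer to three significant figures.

17.2 m

Hyperfocal distance H = f²/(N·c) + f = 58²/(2.8 × 0.07) + 58 = 3364/0.196 + 58 ≈ 17221.3 mm ≈ 17.2 m.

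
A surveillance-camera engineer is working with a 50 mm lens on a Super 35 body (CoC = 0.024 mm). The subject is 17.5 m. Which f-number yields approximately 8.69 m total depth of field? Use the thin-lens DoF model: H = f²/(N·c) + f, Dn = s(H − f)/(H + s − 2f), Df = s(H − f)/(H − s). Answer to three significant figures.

Write h = H − f = f²/(N·c). The thin-lens limits are Dn = s·h/(h + (s−f)) and Df = s·h/(h − (s−f)), so DoF = Df − Dn = 2·s·(s−f)·h / (h² − (s−f)²).
That is a quadratic in h: DoF·h² − 2·s·(s−f)·h − DoF·(s−f)² = 0 ⇒ h = (s−f)·(s + √(s² + DoF²)) / DoF = 17450 × (17500 + √(17500² + 8690²)) / 8690 = 17450 × (17500 + 19538.8) / 8690 ≈ 74376 mm.
Then N = f²/(c·h) = 50² / (0.024 × 74376) = 2500 / 1785.0 ≈ 1.40.

f/1.40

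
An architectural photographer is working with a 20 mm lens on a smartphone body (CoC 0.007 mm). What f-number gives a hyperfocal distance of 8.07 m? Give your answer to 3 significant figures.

f/7.10

Rearrange H = f²/(N·c) + f for N: N = f² / ((H − f)·c).
N = 20² / ((8070 − 20) × 0.007) = 400 / 56.35 ≈ 7.10.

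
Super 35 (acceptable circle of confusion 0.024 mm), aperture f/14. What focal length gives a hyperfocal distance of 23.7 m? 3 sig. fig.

89.1 mm

From H = f²/(N·c) + f, with f ≪ H: f ≈ √(H·N·c) = √(23700 × 14 × 0.024) = √7963.2 ≈ 89.24 mm.
Exact: f² + N·c·f − N·c·H = 0 ⇒ f = (−N·c + √((N·c)² + 4·N·c·H))/2 = (−0.336 + √31853)/2 ≈ 89.069 mm ≈ 89.1 mm.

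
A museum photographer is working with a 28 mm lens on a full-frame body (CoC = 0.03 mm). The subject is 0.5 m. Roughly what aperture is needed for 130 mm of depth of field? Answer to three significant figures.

Write h = H − f = f²/(N·c). The thin-lens limits are Dn = s·h/(h + (s−f)) and Df = s·h/(h − (s−f)), so DoF = Df − Dn = 2·s·(s−f)·h / (h² − (s−f)²).
That is a quadratic in h: DoF·h² − 2·s·(s−f)·h − DoF·(s−f)² = 0 ⇒ h = (s−f)·(s + √(s² + DoF²)) / DoF = 472 × (500 + √(500² + 130²)) / 130 = 472 × (500 + 516.624) / 130 ≈ 3691.1 mm.
Then N = f²/(c·h) = 28² / (0.03 × 3691.1) = 784 / 110.73 ≈ 7.08.

f/7.08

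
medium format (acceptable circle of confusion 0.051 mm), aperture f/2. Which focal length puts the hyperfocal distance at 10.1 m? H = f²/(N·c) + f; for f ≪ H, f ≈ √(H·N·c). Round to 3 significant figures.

32.0 mm

From H = f²/(N·c) + f, with f ≪ H: f ≈ √(H·N·c) = √(10100 × 2 × 0.051) = √1030.2 ≈ 32.10 mm.
Exact: f² + N·c·f − N·c·H = 0 ⇒ f = (−N·c + √((N·c)² + 4·N·c·H))/2 = (−0.102 + √4120.8)/2 ≈ 32.046 mm ≈ 32.0 mm.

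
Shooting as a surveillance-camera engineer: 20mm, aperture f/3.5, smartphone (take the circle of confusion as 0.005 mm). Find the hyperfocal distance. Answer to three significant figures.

Hyperfocal distance H = f²/(N·c) + f = 20²/(3.5 × 0.005) + 20 = 400/0.0175 + 20 ≈ 22877.1 mm ≈ 22.9 m.

22.9 m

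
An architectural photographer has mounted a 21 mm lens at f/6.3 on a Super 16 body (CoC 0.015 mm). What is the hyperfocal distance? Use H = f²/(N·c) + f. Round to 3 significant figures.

Hyperfocal distance H = f²/(N·c) + f = 21²/(6.3 × 0.015) + 21 = 441/0.0945 + 21 ≈ 4687.7 mm ≈ 4.69 m.

4.69 m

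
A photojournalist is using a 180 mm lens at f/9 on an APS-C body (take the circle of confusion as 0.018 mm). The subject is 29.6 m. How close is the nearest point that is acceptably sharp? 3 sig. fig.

Hyperfocal distance H = f²/(N·c) + f = 180²/(9 × 0.018) + 180 = 32400/0.162 + 180 ≈ 200180.0 mm ≈ 200.2 m.
Near limit Dn = s·(H − f)/(H + s − 2f) = 29600 × (200180.0 − 180) / (200180.0 + 29600 − 2 × 180) = 29600 × 200000.0 / 229420.0 ≈ 25804 mm ≈ 25.8 m.

25.8 m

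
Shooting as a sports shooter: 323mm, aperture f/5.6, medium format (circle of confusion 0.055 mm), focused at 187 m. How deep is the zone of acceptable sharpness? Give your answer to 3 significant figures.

Hyperfocal distance H = f²/(N·c) + f = 323²/(5.6 × 0.055) + 323 = 104329/0.308 + 323 ≈ 339053.5 mm ≈ 339.1 m.
Near limit Dn = s·(H − f)/(H + s − 2f) = 187000 × (339053.5 − 323) / (339053.5 + 187000 − 2 × 323) = 187000 × 338730.5 / 525407.5 ≈ 120559 mm.
Far limit Df = s·(H − f)/(H − s) = 187000 × (339053.5 − 323) / (339053.5 − 187000) = 187000 × 338730.5 / 152053.5 ≈ 416581 mm.
Depth of field = Df − Dn = 416581 − 120559 ≈ 296022 mm ≈ 296 m.

296 m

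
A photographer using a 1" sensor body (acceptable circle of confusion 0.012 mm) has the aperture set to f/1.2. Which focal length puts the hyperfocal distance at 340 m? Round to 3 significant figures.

70.0 mm

From H = f²/(N·c) + f, with f ≪ H: f ≈ √(H·N·c) = √(340000 × 1.2 × 0.012) = √4896.0 ≈ 69.97 mm.
The +f correction barely moves this — solving exactly, f² + N·c·f − N·c·H = 0 ⇒ f = (−N·c + √((N·c)² + 4·N·c·H))/2 = (−0.0144 + √19584)/2 ≈ 69.964 mm, so f ≈ 70.0 mm.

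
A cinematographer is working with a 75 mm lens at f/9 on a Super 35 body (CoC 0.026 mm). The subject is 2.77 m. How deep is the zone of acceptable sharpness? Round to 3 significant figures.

0.629 m

Hyperfocal distance H = f²/(N·c) + f = 75²/(9 × 0.026) + 75 = 5625/0.234 + 75 ≈ 24113.5 mm ≈ 24.11 m.
Near limit Dn = s·(H − f)/(H + s − 2f) = 2770 × (24113.5 − 75) / (24113.5 + 2770 − 2 × 75) = 2770 × 24038.5 / 26733.5 ≈ 2490.76 mm.
Far limit Df = s·(H − f)/(H − s) = 2770 × (24113.5 − 75) / (24113.5 − 2770) = 2770 × 24038.5 / 21343.5 ≈ 3119.76 mm.
Depth of field = Df − Dn = 3119.76 − 2490.76 ≈ 629.00 mm ≈ 0.629 m.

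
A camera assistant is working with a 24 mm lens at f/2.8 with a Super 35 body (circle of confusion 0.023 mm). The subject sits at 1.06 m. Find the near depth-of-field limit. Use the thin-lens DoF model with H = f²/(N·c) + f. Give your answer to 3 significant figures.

Hyperfocal distance H = f²/(N·c) + f = 24²/(2.8 × 0.023) + 24 = 576/0.0644 + 24 ≈ 8968.1 mm ≈ 8.968 m.
Near limit Dn = s·(H − f)/(H + s − 2f) = 1060 × (8968.1 − 24) / (8968.1 + 1060 − 2 × 24) = 1060 × 8944.1 / 9980.1 ≈ 949.97 mm ≈ 0.950 m.

0.950 m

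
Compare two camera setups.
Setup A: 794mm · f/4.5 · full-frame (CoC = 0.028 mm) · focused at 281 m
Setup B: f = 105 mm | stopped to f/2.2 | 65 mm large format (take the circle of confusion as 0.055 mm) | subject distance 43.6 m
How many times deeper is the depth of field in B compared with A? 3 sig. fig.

Setup A: H = 794²/(4.5×0.028) + 794 ≈ 5004254.3 mm; DoF = Df − Dn = 297670 − 266098 ≈ 31572 mm.
Setup B: H = 105²/(2.2×0.055) + 105 ≈ 91220.7 mm; DoF = Df − Dn = 83423 − 29512 ≈ 53911 mm.
Ratio = 53911 / 31572 ≈ 1.71.

1.71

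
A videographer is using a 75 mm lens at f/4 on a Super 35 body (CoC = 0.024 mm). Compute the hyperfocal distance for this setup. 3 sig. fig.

58.7 m

Hyperfocal distance H = f²/(N·c) + f = 75²/(4 × 0.024) + 75 = 5625/0.096 + 75 ≈ 58668.8 mm ≈ 58.7 m.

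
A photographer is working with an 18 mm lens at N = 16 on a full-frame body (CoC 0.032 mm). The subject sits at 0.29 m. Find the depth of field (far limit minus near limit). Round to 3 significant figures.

306 mm

Hyperfocal distance H = f²/(N·c) + f = 18²/(16 × 0.032) + 18 = 324/0.512 + 18 ≈ 650.8 mm ≈ 0.651 m.
Near limit Dn = s·(H − f)/(H + s − 2f) = 290 × (650.8 − 18) / (650.8 + 290 − 2 × 18) = 290 × 632.8 / 904.8 ≈ 202.82 mm.
Far limit Df = s·(H − f)/(H − s) = 290 × (650.8 − 18) / (650.8 − 290) = 290 × 632.8 / 360.8 ≈ 508.62 mm.
Depth of field = Df − Dn = 508.62 − 202.82 ≈ 305.80 mm.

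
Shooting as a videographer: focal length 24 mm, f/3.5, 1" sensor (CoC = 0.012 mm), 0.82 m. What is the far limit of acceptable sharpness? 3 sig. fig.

Hyperfocal distance H = f²/(N·c) + f = 24²/(3.5 × 0.012) + 24 = 576/0.042 + 24 ≈ 13738.3 mm ≈ 13.74 m.
Far limit Df = s·(H − f)/(H − s) = 820 × (13738.3 − 24) / (13738.3 − 820) = 820 × 13714.3 / 12918.3 ≈ 870.53 mm ≈ 0.871 m.

0.871 m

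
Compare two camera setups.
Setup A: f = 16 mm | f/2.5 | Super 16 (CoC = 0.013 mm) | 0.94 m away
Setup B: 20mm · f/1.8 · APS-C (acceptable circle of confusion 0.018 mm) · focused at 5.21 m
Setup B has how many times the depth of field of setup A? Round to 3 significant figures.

23.8

Setup A: H = 16²/(2.5×0.013) + 16 ≈ 7892.9 mm; DoF = Df − Dn = 1064.92 − 841.31 ≈ 223.61 mm.
Setup B: H = 20²/(1.8×0.018) + 20 ≈ 12365.7 mm; DoF = Df − Dn = 8988.8 − 3668.0 ≈ 5320.8 mm.
Ratio = 5320.8 / 223.61 ≈ 23.8.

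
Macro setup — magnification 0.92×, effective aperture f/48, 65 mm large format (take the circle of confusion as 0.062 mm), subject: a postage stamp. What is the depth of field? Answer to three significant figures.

At magnification m, DoF ≈ 2·N_eff·c/m² = 2 × 48 × 0.062 / 0.92² = 5.952 / 0.8464 ≈ 7.03 mm.

7.03 mm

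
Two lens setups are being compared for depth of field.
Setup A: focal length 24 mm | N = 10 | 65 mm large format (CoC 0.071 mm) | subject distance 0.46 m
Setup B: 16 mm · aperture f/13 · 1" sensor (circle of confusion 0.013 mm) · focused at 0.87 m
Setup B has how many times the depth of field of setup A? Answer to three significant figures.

Setup A: H = 24²/(10×0.071) + 24 ≈ 835.3 mm; DoF = Df − Dn = 994.45 − 299.20 ≈ 695.25 mm.
Setup B: H = 16²/(13×0.013) + 16 ≈ 1530.8 mm; DoF = Df − Dn = 1994.4 − 556.3 ≈ 1438.1 mm.
Ratio = 1438.1 / 695.25 ≈ 2.07.

2.07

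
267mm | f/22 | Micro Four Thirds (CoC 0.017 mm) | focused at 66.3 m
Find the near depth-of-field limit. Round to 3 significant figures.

Hyperfocal distance H = f²/(N·c) + f = 267²/(22 × 0.017) + 267 = 71289/0.374 + 267 ≈ 190879.3 mm ≈ 190.9 m.
Near limit Dn = s·(H − f)/(H + s − 2f) = 66300 × (190879.3 − 267) / (190879.3 + 66300 − 2 × 267) = 66300 × 190612.3 / 256645.3 ≈ 49241 mm ≈ 49.2 m.

49.2 m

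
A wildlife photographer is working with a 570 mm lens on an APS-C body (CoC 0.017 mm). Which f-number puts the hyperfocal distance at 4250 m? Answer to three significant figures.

f/4.50

Rearrange H = f²/(N·c) + f for N: N = f² / ((H − f)·c).
N = 570² / ((4250000 − 570) × 0.017) = 324900 / 72240 ≈ 4.50.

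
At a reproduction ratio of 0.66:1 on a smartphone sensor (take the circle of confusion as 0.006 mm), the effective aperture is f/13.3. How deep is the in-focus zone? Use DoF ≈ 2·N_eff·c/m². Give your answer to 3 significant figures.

At magnification m, DoF ≈ 2·N_eff·c/m² = 2 × 13.3 × 0.006 / 0.66² = 0.1596 / 0.4356 ≈ 0.366 mm.

0.366 mm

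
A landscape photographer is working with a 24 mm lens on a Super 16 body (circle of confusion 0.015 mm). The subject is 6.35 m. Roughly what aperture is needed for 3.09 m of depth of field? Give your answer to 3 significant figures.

Write h = H − f = f²/(N·c). The thin-lens limits are Dn = s·h/(h + (s−f)) and Df = s·h/(h − (s−f)), so DoF = Df − Dn = 2·s·(s−f)·h / (h² − (s−f)²).
That is a quadratic in h: DoF·h² − 2·s·(s−f)·h − DoF·(s−f)² = 0 ⇒ h = (s−f)·(s + √(s² + DoF²)) / DoF = 6326 × (6350 + √(6350² + 3090²)) / 3090 = 6326 × (6350 + 7061.91) / 3090 ≈ 27458 mm.
Then N = f²/(c·h) = 24² / (0.015 × 27458) = 576 / 411.86 ≈ 1.40.

f/1.40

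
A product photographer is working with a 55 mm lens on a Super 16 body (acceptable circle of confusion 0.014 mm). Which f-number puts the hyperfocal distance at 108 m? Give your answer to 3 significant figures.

Rearrange H = f²/(N·c) + f for N: N = f² / ((H − f)·c).
N = 55² / ((108000 − 55) × 0.014) = 3025 / 1511 ≈ 2.00.

f/2.00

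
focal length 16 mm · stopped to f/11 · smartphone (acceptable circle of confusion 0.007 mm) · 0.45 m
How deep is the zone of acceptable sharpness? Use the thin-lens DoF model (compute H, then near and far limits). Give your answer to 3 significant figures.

Hyperfocal distance H = f²/(N·c) + f = 16²/(11 × 0.007) + 16 = 256/0.077 + 16 ≈ 3340.7 mm ≈ 3.341 m.
Near limit Dn = s·(H − f)/(H + s − 2f) = 450 × (3340.7 − 16) / (3340.7 + 450 − 2 × 16) = 450 × 3324.7 / 3758.7 ≈ 398.04 mm.
Far limit Df = s·(H − f)/(H − s) = 450 × (3340.7 − 16) / (3340.7 − 450) = 450 × 3324.7 / 2890.7 ≈ 517.56 mm.
Depth of field = Df − Dn = 517.56 − 398.04 ≈ 119.52 mm.

120 mm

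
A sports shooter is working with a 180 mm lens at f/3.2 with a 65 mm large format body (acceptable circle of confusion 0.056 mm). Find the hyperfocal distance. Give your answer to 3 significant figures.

Hyperfocal distance H = f²/(N·c) + f = 180²/(3.2 × 0.056) + 180 = 32400/0.1792 + 180 ≈ 180983.6 mm ≈ 181 m.

181 m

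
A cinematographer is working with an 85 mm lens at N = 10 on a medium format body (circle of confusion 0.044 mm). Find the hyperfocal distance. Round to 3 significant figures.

16.5 m

Hyperfocal distance H = f²/(N·c) + f = 85²/(10 × 0.044) + 85 = 7225/0.44 + 85 ≈ 16505.5 mm ≈ 16.5 m.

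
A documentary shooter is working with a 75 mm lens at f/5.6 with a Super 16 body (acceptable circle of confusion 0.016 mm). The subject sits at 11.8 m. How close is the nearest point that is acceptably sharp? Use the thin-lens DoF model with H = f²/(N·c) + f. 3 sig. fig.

Hyperfocal distance H = f²/(N·c) + f = 75²/(5.6 × 0.016) + 75 = 5625/0.0896 + 75 ≈ 62854.0 mm ≈ 62.85 m.
Near limit Dn = s·(H − f)/(H + s − 2f) = 11800 × (62854.0 − 75) / (62854.0 + 11800 − 2 × 75) = 11800 × 62779.0 / 74504.0 ≈ 9943.0 mm ≈ 9.94 m.

9.94 m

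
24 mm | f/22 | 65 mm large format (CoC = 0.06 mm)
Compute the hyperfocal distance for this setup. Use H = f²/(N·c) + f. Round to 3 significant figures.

460 mm

Hyperfocal distance H = f²/(N·c) + f = 24²/(22 × 0.06) + 24 = 576/1.32 + 24 ≈ 460.4 mm ≈ 0.460 m.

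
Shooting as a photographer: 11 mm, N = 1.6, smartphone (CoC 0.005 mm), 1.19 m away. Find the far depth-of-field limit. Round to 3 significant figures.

Hyperfocal distance H = f²/(N·c) + f = 11²/(1.6 × 0.005) + 11 = 121/0.008 + 11 ≈ 15136.0 mm ≈ 15.14 m.
Far limit Df = s·(H − f)/(H − s) = 1190 × (15136.0 − 11) / (15136.0 − 1190) = 1190 × 15125.0 / 13946.0 ≈ 1290.6 mm ≈ 1.29 m.

1.29 m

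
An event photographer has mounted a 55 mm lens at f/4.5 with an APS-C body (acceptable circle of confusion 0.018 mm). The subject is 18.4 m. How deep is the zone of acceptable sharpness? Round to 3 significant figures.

Hyperfocal distance H = f²/(N·c) + f = 55²/(4.5 × 0.018) + 55 = 3025/0.081 + 55 ≈ 37400.7 mm ≈ 37.40 m.
Near limit Dn = s·(H − f)/(H + s − 2f) = 18400 × (37400.7 − 55) / (37400.7 + 18400 − 2 × 55) = 18400 × 37345.7 / 55690.7 ≈ 12339 mm.
Far limit Df = s·(H − f)/(H − s) = 18400 × (37400.7 − 55) / (37400.7 − 18400) = 18400 × 37345.7 / 19000.7 ≈ 36165 mm.
Depth of field = Df − Dn = 36165 − 12339 ≈ 23826 mm ≈ 23.8 m.

23.8 m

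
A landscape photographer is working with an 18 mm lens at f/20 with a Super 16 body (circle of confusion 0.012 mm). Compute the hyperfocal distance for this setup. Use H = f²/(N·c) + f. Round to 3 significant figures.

1.37 m

Hyperfocal distance H = f²/(N·c) + f = 18²/(20 × 0.012) + 18 = 324/0.24 + 18 ≈ 1368.0 mm ≈ 1.37 m.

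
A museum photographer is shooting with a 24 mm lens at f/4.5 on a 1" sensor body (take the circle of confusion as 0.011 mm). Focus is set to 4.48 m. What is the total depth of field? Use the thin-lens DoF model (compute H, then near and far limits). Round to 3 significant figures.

Hyperfocal distance H = f²/(N·c) + f = 24²/(4.5 × 0.011) + 24 = 576/0.0495 + 24 ≈ 11660.4 mm ≈ 11.66 m.
Near limit Dn = s·(H − f)/(H + s − 2f) = 4480 × (11660.4 − 24) / (11660.4 + 4480 − 2 × 24) = 4480 × 11636.4 / 16092.4 ≈ 3239.5 mm.
Far limit Df = s·(H − f)/(H − s) = 4480 × (11660.4 − 24) / (11660.4 − 4480) = 4480 × 11636.4 / 7180.4 ≈ 7260.2 mm.
Depth of field = Df − Dn = 7260.2 − 3239.5 ≈ 4020.7 mm ≈ 4.02 m.

4.02 m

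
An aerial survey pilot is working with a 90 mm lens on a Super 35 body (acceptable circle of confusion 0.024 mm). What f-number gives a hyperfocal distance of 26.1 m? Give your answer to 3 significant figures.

Rearrange H = f²/(N·c) + f for N: N = f² / ((H − f)·c).
N = 90² / ((26100 − 90) × 0.024) = 8100 / 624.2 ≈ 13.

f/13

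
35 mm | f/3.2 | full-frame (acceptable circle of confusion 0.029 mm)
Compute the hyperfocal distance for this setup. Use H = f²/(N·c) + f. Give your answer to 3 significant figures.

13.2 m

Hyperfocal distance H = f²/(N·c) + f = 35²/(3.2 × 0.029) + 35 = 1225/0.0928 + 35 ≈ 13235.4 mm ≈ 13.2 m.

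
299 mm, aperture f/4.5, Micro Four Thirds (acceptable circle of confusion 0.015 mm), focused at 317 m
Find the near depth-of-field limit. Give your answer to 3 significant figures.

256 m

Hyperfocal distance H = f²/(N·c) + f = 299²/(4.5 × 0.015) + 299 = 89401/0.0675 + 299 ≈ 1324758.3 mm ≈ 1325 m.
Near limit Dn = s·(H − f)/(H + s − 2f) = 317000 × (1324758.3 − 299) / (1324758.3 + 317000 − 2 × 299) = 317000 × 1324459.3 / 1641160.3 ≈ 255827 mm ≈ 256 m.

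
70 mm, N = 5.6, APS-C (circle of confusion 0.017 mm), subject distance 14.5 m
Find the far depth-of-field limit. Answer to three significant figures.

Hyperfocal distance H = f²/(N·c) + f = 70²/(5.6 × 0.017) + 70 = 4900/0.0952 + 70 ≈ 51540.6 mm ≈ 51.54 m.
Far limit Df = s·(H − f)/(H − s) = 14500 × (51540.6 − 70) / (51540.6 − 14500) = 14500 × 51470.6 / 37040.6 ≈ 20149 mm ≈ 20.1 m.

20.1 m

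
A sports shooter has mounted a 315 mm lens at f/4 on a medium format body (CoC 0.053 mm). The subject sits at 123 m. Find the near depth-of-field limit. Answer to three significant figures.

97.5 m

Hyperfocal distance H = f²/(N·c) + f = 315²/(4 × 0.053) + 315 = 99225/0.212 + 315 ≈ 468357.5 mm ≈ 468.4 m.
Near limit Dn = s·(H − f)/(H + s − 2f) = 123000 × (468357.5 − 315) / (468357.5 + 123000 − 2 × 315) = 123000 × 468042.5 / 590727.5 ≈ 97455 mm ≈ 97.5 m.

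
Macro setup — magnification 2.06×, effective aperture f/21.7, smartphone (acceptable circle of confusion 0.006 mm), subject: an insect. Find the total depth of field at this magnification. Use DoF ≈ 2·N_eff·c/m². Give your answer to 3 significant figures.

0.0614 mm

At magnification m, DoF ≈ 2·N_eff·c/m² = 2 × 21.7 × 0.006 / 2.06² = 0.2604 / 4.244 ≈ 0.0614 mm.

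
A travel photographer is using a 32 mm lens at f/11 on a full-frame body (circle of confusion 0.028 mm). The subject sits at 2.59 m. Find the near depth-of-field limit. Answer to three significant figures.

Hyperfocal distance H = f²/(N·c) + f = 32²/(11 × 0.028) + 32 = 1024/0.308 + 32 ≈ 3356.7 mm ≈ 3.357 m.
Near limit Dn = s·(H − f)/(H + s − 2f) = 2590 × (3356.7 − 32) / (3356.7 + 2590 − 2 × 32) = 2590 × 3324.7 / 5882.7 ≈ 1463.8 mm ≈ 1.46 m.

1.46 m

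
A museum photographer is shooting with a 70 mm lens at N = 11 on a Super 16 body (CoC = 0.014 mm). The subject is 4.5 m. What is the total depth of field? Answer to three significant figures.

Hyperfocal distance H = f²/(N·c) + f = 70²/(11 × 0.014) + 70 = 4900/0.154 + 70 ≈ 31888.2 mm ≈ 31.89 m.
Near limit Dn = s·(H − f)/(H + s − 2f) = 4500 × (31888.2 − 70) / (31888.2 + 4500 − 2 × 70) = 4500 × 31818.2 / 36248.2 ≈ 3950.0 mm.
Far limit Df = s·(H − f)/(H − s) = 4500 × (31888.2 − 70) / (31888.2 − 4500) = 4500 × 31818.2 / 27388.2 ≈ 5227.9 mm.
Depth of field = Df − Dn = 5227.9 − 3950.0 ≈ 1277.9 mm ≈ 1.28 m.

1.28 m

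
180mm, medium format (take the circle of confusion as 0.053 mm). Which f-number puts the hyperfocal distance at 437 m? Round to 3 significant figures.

Rearrange H = f²/(N·c) + f for N: N = f² / ((H − f)·c).
N = 180² / ((437000 − 180) × 0.053) = 32400 / 23151 ≈ 1.40.

f/1.40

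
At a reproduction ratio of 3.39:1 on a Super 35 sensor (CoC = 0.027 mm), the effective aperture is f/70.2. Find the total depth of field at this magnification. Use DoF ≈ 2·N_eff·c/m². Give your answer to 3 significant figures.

At magnification m, DoF ≈ 2·N_eff·c/m² = 2 × 70.2 × 0.027 / 3.39² = 3.791 / 11.49 ≈ 0.33 mm.

0.330 mm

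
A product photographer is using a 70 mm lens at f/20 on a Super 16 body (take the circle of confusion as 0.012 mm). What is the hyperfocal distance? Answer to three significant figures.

Hyperfocal distance H = f²/(N·c) + f = 70²/(20 × 0.012) + 70 = 4900/0.24 + 70 ≈ 20486.7 mm ≈ 20.5 m.

20.5 m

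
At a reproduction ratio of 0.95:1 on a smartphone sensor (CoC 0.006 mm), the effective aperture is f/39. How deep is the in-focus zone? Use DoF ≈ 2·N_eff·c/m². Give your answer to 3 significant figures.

0.519 mm

At magnification m, DoF ≈ 2·N_eff·c/m² = 2 × 39 × 0.006 / 0.95² = 0.468 / 0.9025 ≈ 0.519 mm.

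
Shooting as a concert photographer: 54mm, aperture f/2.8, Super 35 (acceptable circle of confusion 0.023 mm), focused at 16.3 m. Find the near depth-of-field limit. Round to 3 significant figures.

12.0 m

Hyperfocal distance H = f²/(N·c) + f = 54²/(2.8 × 0.023) + 54 = 2916/0.0644 + 54 ≈ 45333.5 mm ≈ 45.33 m.
Near limit Dn = s·(H − f)/(H + s − 2f) = 16300 × (45333.5 − 54) / (45333.5 + 16300 − 2 × 54) = 16300 × 45279.5 / 61525.5 ≈ 11996 mm ≈ 12.0 m.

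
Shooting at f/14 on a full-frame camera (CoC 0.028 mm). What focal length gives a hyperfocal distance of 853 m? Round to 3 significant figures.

578 mm

From H = f²/(N·c) + f, with f ≪ H: f ≈ √(H·N·c) = √(853000 × 14 × 0.028) = √334376 ≈ 578.3 mm.
The +f correction barely moves this — solving exactly, f² + N·c·f − N·c·H = 0 ⇒ f = (−N·c + √((N·c)² + 4·N·c·H))/2 = (−0.392 + √1337504)/2 ≈ 578.06 mm, so f ≈ 578 mm.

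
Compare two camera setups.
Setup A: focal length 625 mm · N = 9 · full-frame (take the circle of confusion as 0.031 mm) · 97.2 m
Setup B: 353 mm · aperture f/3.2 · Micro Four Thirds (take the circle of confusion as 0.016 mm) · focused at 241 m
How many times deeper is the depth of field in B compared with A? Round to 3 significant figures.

Setup A: H = 625²/(9×0.031) + 625 ≈ 1400714.6 mm; DoF = Df − Dn = 104401 − 90928 ≈ 13473 mm.
Setup B: H = 353²/(3.2×0.016) + 353 ≈ 2434122.5 mm; DoF = Df − Dn = 267444 − 219315 ≈ 48129 mm.
Ratio = 48129 / 13473 ≈ 3.57.

3.57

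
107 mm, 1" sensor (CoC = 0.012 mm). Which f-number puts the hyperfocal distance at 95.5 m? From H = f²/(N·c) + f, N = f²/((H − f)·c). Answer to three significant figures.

Rearrange H = f²/(N·c) + f for N: N = f² / ((H − f)·c).
N = 107² / ((95500 − 107) × 0.012) = 11449 / 1145 ≈ 10.

f/10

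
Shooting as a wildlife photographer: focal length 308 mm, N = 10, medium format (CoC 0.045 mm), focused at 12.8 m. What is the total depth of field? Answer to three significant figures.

Hyperfocal distance H = f²/(N·c) + f = 308²/(10 × 0.045) + 308 = 94864/0.45 + 308 ≈ 211116.9 mm ≈ 211.1 m.
Near limit Dn = s·(H − f)/(H + s − 2f) = 12800 × (211116.9 − 308) / (211116.9 + 12800 − 2 × 308) = 12800 × 210808.9 / 223300.9 ≈ 12083.9 mm.
Far limit Df = s·(H − f)/(H − s) = 12800 × (211116.9 − 308) / (211116.9 − 12800) = 12800 × 210808.9 / 198316.9 ≈ 13606.3 mm.
Depth of field = Df − Dn = 13606.3 − 12083.9 ≈ 1522.4 mm ≈ 1.52 m.

1.52 m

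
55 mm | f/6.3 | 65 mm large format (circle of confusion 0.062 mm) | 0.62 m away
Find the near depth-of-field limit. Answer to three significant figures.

Hyperfocal distance H = f²/(N·c) + f = 55²/(6.3 × 0.062) + 55 = 3025/0.3906 + 55 ≈ 7799.5 mm ≈ 7.799 m.
Near limit Dn = s·(H − f)/(H + s − 2f) = 620 × (7799.5 − 55) / (7799.5 + 620 − 2 × 55) = 620 × 7744.5 / 8309.5 ≈ 577.84 mm ≈ 0.578 m.

0.578 m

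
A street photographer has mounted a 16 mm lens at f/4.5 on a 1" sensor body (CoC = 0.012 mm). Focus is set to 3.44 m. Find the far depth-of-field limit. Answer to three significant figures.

Hyperfocal distance H = f²/(N·c) + f = 16²/(4.5 × 0.012) + 16 = 256/0.054 + 16 ≈ 4756.7 mm ≈ 4.757 m.
Far limit Df = s·(H − f)/(H − s) = 3440 × (4756.7 − 16) / (4756.7 − 3440) = 3440 × 4740.7 / 1316.7 ≈ 12385 mm ≈ 12.4 m.

12.4 m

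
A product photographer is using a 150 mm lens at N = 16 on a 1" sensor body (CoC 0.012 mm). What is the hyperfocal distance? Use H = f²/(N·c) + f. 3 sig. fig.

Hyperfocal distance H = f²/(N·c) + f = 150²/(16 × 0.012) + 150 = 22500/0.192 + 150 ≈ 117337.5 mm ≈ 117 m.

117 m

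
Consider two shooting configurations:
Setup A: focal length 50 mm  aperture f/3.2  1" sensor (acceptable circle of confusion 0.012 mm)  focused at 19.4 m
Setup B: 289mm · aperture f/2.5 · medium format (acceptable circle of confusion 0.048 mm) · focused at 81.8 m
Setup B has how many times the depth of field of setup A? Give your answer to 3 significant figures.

Setup A: H = 50²/(3.2×0.012) + 50 ≈ 65154.2 mm; DoF = Df − Dn = 27604 − 14955 ≈ 12649 mm.
Setup B: H = 289²/(2.5×0.048) + 289 ≈ 696297.3 mm; DoF = Df − Dn = 92650 − 73225 ≈ 19425 mm.
Ratio = 19425 / 12649 ≈ 1.54.

1.54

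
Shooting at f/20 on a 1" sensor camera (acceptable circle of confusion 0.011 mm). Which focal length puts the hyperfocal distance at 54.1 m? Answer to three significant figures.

109 mm

From H = f²/(N·c) + f, with f ≪ H: f ≈ √(H·N·c) = √(54100 × 20 × 0.011) = √11902 ≈ 109.1 mm.
The +f correction barely moves this — solving exactly, f² + N·c·f − N·c·H = 0 ⇒ f = (−N·c + √((N·c)² + 4·N·c·H))/2 = (−0.22 + √47608)/2 ≈ 108.99 mm, so f ≈ 109 mm.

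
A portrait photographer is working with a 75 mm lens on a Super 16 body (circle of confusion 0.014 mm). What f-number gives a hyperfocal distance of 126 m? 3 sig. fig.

Rearrange H = f²/(N·c) + f for N: N = f² / ((H − f)·c).
N = 75² / ((126000 − 75) × 0.014) = 5625 / 1763 ≈ 3.19.

f/3.19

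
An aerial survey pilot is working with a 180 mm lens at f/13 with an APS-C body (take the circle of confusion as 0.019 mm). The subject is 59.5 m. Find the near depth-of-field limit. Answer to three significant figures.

Hyperfocal distance H = f²/(N·c) + f = 180²/(13 × 0.019) + 180 = 32400/0.247 + 180 ≈ 131354.1 mm ≈ 131.4 m.
Near limit Dn = s·(H − f)/(H + s − 2f) = 59500 × (131354.1 − 180) / (131354.1 + 59500 − 2 × 180) = 59500 × 131174.1 / 190494.1 ≈ 40972 mm ≈ 41.0 m.

41.0 m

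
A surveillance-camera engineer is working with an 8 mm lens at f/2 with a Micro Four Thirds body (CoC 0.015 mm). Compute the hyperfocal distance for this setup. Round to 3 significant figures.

Hyperfocal distance H = f²/(N·c) + f = 8²/(2 × 0.015) + 8 = 64/0.03 + 8 ≈ 2141.3 mm ≈ 2.14 m.

2.14 m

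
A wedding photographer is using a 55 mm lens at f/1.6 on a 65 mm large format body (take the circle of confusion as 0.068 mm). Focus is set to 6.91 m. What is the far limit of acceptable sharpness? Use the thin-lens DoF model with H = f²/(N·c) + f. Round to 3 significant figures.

9.17 m

Hyperfocal distance H = f²/(N·c) + f = 55²/(1.6 × 0.068) + 55 = 3025/0.1088 + 55 ≈ 27858.3 mm ≈ 27.86 m.
Far limit Df = s·(H − f)/(H − s) = 6910 × (27858.3 − 55) / (27858.3 − 6910) = 6910 × 27803.3 / 20948.3 ≈ 9171.2 mm ≈ 9.17 m.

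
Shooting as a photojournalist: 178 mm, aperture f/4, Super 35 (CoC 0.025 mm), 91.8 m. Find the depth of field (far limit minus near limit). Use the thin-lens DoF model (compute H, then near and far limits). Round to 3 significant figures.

57.9 m

Hyperfocal distance H = f²/(N·c) + f = 178²/(4 × 0.025) + 178 = 31684/0.1 + 178 ≈ 317018.0 mm ≈ 317.0 m.
Near limit Dn = s·(H − f)/(H + s − 2f) = 91800 × (317018.0 − 178) / (317018.0 + 91800 − 2 × 178) = 91800 × 316840.0 / 408462.0 ≈ 71208 mm.
Far limit Df = s·(H − f)/(H − s) = 91800 × (317018.0 − 178) / (317018.0 − 91800) = 91800 × 316840.0 / 225218.0 ≈ 129146 mm.
Depth of field = Df − Dn = 129146 − 71208 ≈ 57938 mm ≈ 57.9 m.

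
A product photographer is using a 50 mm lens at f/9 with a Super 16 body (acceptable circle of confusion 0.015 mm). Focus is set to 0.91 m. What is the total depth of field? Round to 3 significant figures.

84.7 mm

Hyperfocal distance H = f²/(N·c) + f = 50²/(9 × 0.015) + 50 = 2500/0.135 + 50 ≈ 18568.5 mm ≈ 18.57 m.
Near limit Dn = s·(H − f)/(H + s − 2f) = 910 × (18568.5 − 50) / (18568.5 + 910 − 2 × 50) = 910 × 18518.5 / 19378.5 ≈ 869.615 mm.
Far limit Df = s·(H − f)/(H − s) = 910 × (18568.5 − 50) / (18568.5 − 910) = 910 × 18518.5 / 17658.5 ≈ 954.319 mm.
Depth of field = Df − Dn = 954.319 − 869.615 ≈ 84.704 mm.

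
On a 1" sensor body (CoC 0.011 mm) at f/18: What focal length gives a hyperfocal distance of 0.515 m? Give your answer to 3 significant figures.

From H = f²/(N·c) + f, with f ≪ H: f ≈ √(H·N·c) = √(515 × 18 × 0.011) = √101.97 ≈ 10.10 mm.
Exact: f² + N·c·f − N·c·H = 0 ⇒ f = (−N·c + √((N·c)² + 4·N·c·H))/2 = (−0.198 + √407.92)/2 ≈ 9.9995 mm ≈ 10.0 mm.

10.0 mm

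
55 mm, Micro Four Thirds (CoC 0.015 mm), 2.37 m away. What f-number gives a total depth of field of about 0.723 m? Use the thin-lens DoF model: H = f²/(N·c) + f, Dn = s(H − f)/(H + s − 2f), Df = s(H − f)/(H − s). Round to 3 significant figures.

f/13

Write h = H − f = f²/(N·c). The thin-lens limits are Dn = s·h/(h + (s−f)) and Df = s·h/(h − (s−f)), so DoF = Df − Dn = 2·s·(s−f)·h / (h² − (s−f)²).
That is a quadratic in h: DoF·h² − 2·s·(s−f)·h − DoF·(s−f)² = 0 ⇒ h = (s−f)·(s + √(s² + DoF²)) / DoF = 2315 × (2370 + √(2370² + 723²)) / 723 = 2315 × (2370 + 2477.83) / 723 ≈ 15522 mm.
Then N = f²/(c·h) = 55² / (0.015 × 15522) = 3025 / 232.84 ≈ 13.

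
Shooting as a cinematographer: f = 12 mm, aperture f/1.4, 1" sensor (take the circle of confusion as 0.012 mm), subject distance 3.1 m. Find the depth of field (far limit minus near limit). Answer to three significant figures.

2.57 m

Hyperfocal distance H = f²/(N·c) + f = 12²/(1.4 × 0.012) + 12 = 144/0.0168 + 12 ≈ 8583.4 mm ≈ 8.583 m.
Near limit Dn = s·(H − f)/(H + s − 2f) = 3100 × (8583.4 − 12) / (8583.4 + 3100 − 2 × 12) = 3100 × 8571.4 / 11659.4 ≈ 2279.0 mm.
Far limit Df = s·(H − f)/(H − s) = 3100 × (8583.4 − 12) / (8583.4 − 3100) = 3100 × 8571.4 / 5483.4 ≈ 4845.8 mm.
Depth of field = Df − Dn = 4845.8 − 2279.0 ≈ 2566.8 mm ≈ 2.57 m.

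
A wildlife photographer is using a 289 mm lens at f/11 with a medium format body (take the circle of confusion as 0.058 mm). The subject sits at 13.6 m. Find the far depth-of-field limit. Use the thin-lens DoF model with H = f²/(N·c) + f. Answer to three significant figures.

Hyperfocal distance H = f²/(N·c) + f = 289²/(11 × 0.058) + 289 = 83521/0.638 + 289 ≈ 131199.7 mm ≈ 131.2 m.
Far limit Df = s·(H − f)/(H − s) = 13600 × (131199.7 − 289) / (131199.7 − 13600) = 13600 × 130910.7 / 117599.7 ≈ 15139 mm ≈ 15.1 m.

15.1 m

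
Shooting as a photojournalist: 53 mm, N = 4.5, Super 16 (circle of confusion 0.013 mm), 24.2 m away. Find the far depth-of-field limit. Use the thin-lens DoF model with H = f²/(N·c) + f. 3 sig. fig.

Hyperfocal distance H = f²/(N·c) + f = 53²/(4.5 × 0.013) + 53 = 2809/0.0585 + 53 ≈ 48070.1 mm ≈ 48.07 m.
Far limit Df = s·(H − f)/(H − s) = 24200 × (48070.1 − 53) / (48070.1 − 24200) = 24200 × 48017.1 / 23870.1 ≈ 48681 mm ≈ 48.7 m.

48.7 m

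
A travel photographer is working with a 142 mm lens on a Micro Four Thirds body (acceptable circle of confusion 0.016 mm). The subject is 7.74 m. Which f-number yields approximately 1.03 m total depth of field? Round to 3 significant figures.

Write h = H − f = f²/(N·c). The thin-lens limits are Dn = s·h/(h + (s−f)) and Df = s·h/(h − (s−f)), so DoF = Df − Dn = 2·s·(s−f)·h / (h² − (s−f)²).
That is a quadratic in h: DoF·h² − 2·s·(s−f)·h − DoF·(s−f)² = 0 ⇒ h = (s−f)·(s + √(s² + DoF²)) / DoF = 7598 × (7740 + √(7740² + 1030²)) / 1030 = 7598 × (7740 + 7808.23) / 1030 ≈ 114695 mm.
Then N = f²/(c·h) = 142² / (0.016 × 114695) = 20164 / 1835.1 ≈ 11.

f/11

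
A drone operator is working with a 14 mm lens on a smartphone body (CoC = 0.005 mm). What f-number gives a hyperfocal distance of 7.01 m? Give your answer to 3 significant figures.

Rearrange H = f²/(N·c) + f for N: N = f² / ((H − f)·c).
N = 14² / ((7010 − 14) × 0.005) = 196 / 34.98 ≈ 5.60.

f/5.60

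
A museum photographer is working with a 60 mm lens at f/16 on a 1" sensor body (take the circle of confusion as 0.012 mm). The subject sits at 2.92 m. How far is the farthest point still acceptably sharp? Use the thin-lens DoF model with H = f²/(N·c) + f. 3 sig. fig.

3.45 m

Hyperfocal distance H = f²/(N·c) + f = 60²/(16 × 0.012) + 60 = 3600/0.192 + 60 ≈ 18810.0 mm ≈ 18.81 m.
Far limit Df = s·(H − f)/(H − s) = 2920 × (18810.0 − 60) / (18810.0 − 2920) = 2920 × 18750.0 / 15890.0 ≈ 3445.6 mm ≈ 3.45 m.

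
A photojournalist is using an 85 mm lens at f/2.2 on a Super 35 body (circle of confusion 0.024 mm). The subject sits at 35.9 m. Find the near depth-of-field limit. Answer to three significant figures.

Hyperfocal distance H = f²/(N·c) + f = 85²/(2.2 × 0.024) + 85 = 7225/0.0528 + 85 ≈ 136922.1 mm ≈ 136.9 m.
Near limit Dn = s·(H − f)/(H + s − 2f) = 35900 × (136922.1 − 85) / (136922.1 + 35900 − 2 × 85) = 35900 × 136837.1 / 172652.1 ≈ 28453 mm ≈ 28.5 m.

28.5 m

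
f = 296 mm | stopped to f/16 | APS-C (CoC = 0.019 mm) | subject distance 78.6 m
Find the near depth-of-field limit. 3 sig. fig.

61.8 m

Hyperfocal distance H = f²/(N·c) + f = 296²/(16 × 0.019) + 296 = 87616/0.304 + 296 ≈ 288506.5 mm ≈ 288.5 m.
Near limit Dn = s·(H − f)/(H + s − 2f) = 78600 × (288506.5 − 296) / (288506.5 + 78600 − 2 × 296) = 78600 × 288210.5 / 366514.5 ≈ 61808 mm ≈ 61.8 m.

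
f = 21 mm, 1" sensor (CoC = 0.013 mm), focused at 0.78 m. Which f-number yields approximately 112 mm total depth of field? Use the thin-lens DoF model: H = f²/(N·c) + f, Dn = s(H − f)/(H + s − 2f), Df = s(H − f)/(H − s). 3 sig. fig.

Write h = H − f = f²/(N·c). The thin-lens limits are Dn = s·h/(h + (s−f)) and Df = s·h/(h − (s−f)), so DoF = Df − Dn = 2·s·(s−f)·h / (h² − (s−f)²).
That is a quadratic in h: DoF·h² − 2·s·(s−f)·h − DoF·(s−f)² = 0 ⇒ h = (s−f)·(s + √(s² + DoF²)) / DoF = 759 × (780 + √(780² + 112²)) / 112 = 759 × (780 + 788.000) / 112 ≈ 10626 mm.
Then N = f²/(c·h) = 21² / (0.013 × 10626) = 441 / 138.14 ≈ 3.19.

f/3.19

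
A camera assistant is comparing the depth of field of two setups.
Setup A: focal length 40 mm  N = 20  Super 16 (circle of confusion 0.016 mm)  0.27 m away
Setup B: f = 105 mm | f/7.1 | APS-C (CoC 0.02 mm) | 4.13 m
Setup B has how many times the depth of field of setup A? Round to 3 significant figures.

Setup A: H = 40²/(20×0.016) + 40 ≈ 5040.0 mm; DoF = Df − Dn = 283.019 − 258.126 ≈ 24.893 mm.
Setup B: H = 105²/(7.1×0.02) + 105 ≈ 77745.8 mm; DoF = Df − Dn = 4355.81 − 3926.45 ≈ 429.36 mm.
Ratio = 429.36 / 24.893 ≈ 17.2.

17.2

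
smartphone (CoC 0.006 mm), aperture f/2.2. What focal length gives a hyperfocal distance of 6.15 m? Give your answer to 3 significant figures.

9.00 mm

From H = f²/(N·c) + f, with f ≪ H: f ≈ √(H·N·c) = √(6150 × 2.2 × 0.006) = √81.180 ≈ 9.010 mm.
Exact: f² + N·c·f − N·c·H = 0 ⇒ f = (−N·c + √((N·c)² + 4·N·c·H))/2 = (−0.0132 + √324.72)/2 ≈ 9.0034 mm ≈ 9.00 mm.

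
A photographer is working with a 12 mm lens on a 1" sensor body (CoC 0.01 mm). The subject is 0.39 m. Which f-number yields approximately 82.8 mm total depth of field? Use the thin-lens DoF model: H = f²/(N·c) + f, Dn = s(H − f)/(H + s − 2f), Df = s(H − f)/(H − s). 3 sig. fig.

f/4

Write h = H − f = f²/(N·c). The thin-lens limits are Dn = s·h/(h + (s−f)) and Df = s·h/(h − (s−f)), so DoF = Df − Dn = 2·s·(s−f)·h / (h² − (s−f)²).
That is a quadratic in h: DoF·h² − 2·s·(s−f)·h − DoF·(s−f)² = 0 ⇒ h = (s−f)·(s + √(s² + DoF²)) / DoF = 378 × (390 + √(390² + 82.8²)) / 82.8 = 378 × (390 + 398.693) / 82.8 ≈ 3600.6 mm.
Then N = f²/(c·h) = 12² / (0.01 × 3600.6) = 144 / 36.006 ≈ 4.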